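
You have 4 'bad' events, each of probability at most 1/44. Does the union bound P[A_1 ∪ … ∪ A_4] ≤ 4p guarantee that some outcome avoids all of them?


Union bound: P[∪_{i=1}^{4} A_i] ≤ Σ_i P[A_i] ≤ 4·p = 4·(1/44) = 1/11.
Numerically: 1/11 ≈ 0.09091.
Is 1/11 < 1? YES.
Since P[∪ A_i] ≤ 1/11 < 1, the complement has P[∩ A_i^c] ≥ 1 − 1/11 = 10/11 > 0, so some outcome avoids every A_i.

4·p = 1/11 ≈ 0.09091; existence CERTIFIED by the union bound.


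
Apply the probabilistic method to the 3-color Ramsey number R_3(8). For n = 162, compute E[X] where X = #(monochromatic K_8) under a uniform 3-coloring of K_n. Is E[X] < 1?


E[X] = C(162, 8) · 3^{1 − 28} = 9870758125020 · 3^{−27} = 9870758125020/7625597484987.
As a reduced fraction: E[X] = 121861211420/94143178827 ≈ 1.2944242.
Is E[X] < 1? NO.
Since E[X] ≥ 1, the first-moment bound is inconclusive at n = 162; it does NOT by itself certify R_3(8) > 162.

E[X] = 121861211420/94143178827 ≈ 1.2944242; E[X] ≥ 1; first-moment method inconclusive here.


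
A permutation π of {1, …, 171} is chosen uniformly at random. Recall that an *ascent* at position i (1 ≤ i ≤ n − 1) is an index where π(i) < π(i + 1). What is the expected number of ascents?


Write X = Σ X_I over i = 1, …, 170, with X_I the indicator of one ascent.
There are 170 indicators.
For each fixed i, the pair (π(i), π(i+1)) is a uniformly random ordered pair of distinct values from {1, …, 171}; by symmetry P[π(i) < π(i+1)] = 1/2.
By linearity: E[X] = 170 · (1/2) = (171 − 1) · (1/2) = 85 ≈ 85.000000.

E[X] = 85 = 85.000000.


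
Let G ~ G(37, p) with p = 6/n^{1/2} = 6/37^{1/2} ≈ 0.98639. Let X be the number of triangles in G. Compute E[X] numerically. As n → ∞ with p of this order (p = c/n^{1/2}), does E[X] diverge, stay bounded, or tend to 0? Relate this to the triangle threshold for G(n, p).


Number of potential triangles: C(37, 3) = 7770.
Each occurs with probability p³ ≈ (0.98639)³ ≈ 9.5973463e-01.
By linearity: E[X] = C(37, 3)·p³ ≈ 7770 · 9.5973463e-01 ≈ 7457.13806.
Since α = 1/2 < 1, p = c/n^{1/2} ≫ 1/n is above the triangle threshold p ~ 1/n. Asymptotically E[X] ~ (c³/6)·n^{3(1−α)} = (6³/6)·n^{1.5} → ∞; triangles are abundant w.h.p.

E[X] ≈ 7457.13806; in regime p = Θ(1/n^{1/2}) E[X] diverges (above the triangle threshold p ~ 1/n).


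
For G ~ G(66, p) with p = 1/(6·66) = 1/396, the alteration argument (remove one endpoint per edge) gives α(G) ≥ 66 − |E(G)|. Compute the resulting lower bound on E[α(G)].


E[|E(G)|] = C(66, 2)·p = 2145 · (1/396) = 65/12.
E[α(G)] ≥ n − E[|E(G)|] = 66 − 65/12 = 727/12.
Numerically: ≈ 60.583333.
(This is only a lower bound; the true E[α(G)] may be larger.)

E[α(G)] ≥ 727/12 ≈ 60.583333.


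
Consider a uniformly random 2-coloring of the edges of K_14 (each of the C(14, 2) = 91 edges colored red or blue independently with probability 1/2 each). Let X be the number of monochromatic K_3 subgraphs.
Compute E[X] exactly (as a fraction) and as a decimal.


Let X = Σ_S X_S over the C(14, 3) = 364 subsets S of size 3, where X_S = 1 if the K_3 on S is monochromatic.
For a fixed S, the K_3 on S has C(3, 2) = 3 edges. P[all 3 edges red] = (1/2)^3, and likewise for blue, so P[monochromatic] = 2·(1/2)^3 = 2^{1 − 3} = 1/4.
Summing: E[X] = C(14, 3) · 2^{1 − 3} = 364 · 1/4 = 91.
Numerically: E[X] ≈ 91.000.

E[X] = C(14,3)·2^(1−C(3,2)) = 91 ≈ 91.000.


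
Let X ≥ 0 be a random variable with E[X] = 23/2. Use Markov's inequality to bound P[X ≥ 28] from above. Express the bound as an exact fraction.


μ = E[X] = 23/2, a = 28.
Markov: P[X ≥ 28] ≤ μ/a = (23/2)/28 = 23/56.
Numerically: ≈ 0.41071.
(Since a = 28 > μ = 11.50000, the bound 23/56 is < 1 and informative.)

P[X ≥ 28] ≤ 23/56 ≈ 0.41071.


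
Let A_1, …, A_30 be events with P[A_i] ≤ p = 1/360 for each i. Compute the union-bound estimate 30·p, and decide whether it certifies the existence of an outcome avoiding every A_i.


Union bound: P[∪_{i=1}^{30} A_i] ≤ Σ_i P[A_i] ≤ 30·p = 30·(1/360) = 1/12.
Numerically: 1/12 ≈ 0.08333.
Is 1/12 < 1? YES.
Since P[∪ A_i] ≤ 1/12 < 1, the complement has P[∩ A_i^c] ≥ 1 − 1/12 = 11/12 > 0, so some outcome avoids every A_i.

30·p = 1/12 ≈ 0.08333; existence CERTIFIED by the union bound.


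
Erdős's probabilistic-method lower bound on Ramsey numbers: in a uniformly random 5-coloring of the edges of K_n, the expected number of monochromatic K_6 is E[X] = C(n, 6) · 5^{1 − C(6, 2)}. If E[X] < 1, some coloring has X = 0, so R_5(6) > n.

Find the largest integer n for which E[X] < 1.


We need C(n, 6) · 5^{1 − 15} < 1, i.e. C(n, 6) < 5^{15 − 1} = 6103515625.
Check values of n near the boundary:
  n = 126: C(126, 6) = 4925156775; 4925156775 < 6103515625? YES
  n = 127: C(127, 6) = 5169379425; 5169379425 < 6103515625? YES
  n = 128: C(128, 6) = 5423611200; 5423611200 < 6103515625? YES
  n = 129: C(129, 6) = 5688177600; 5688177600 < 6103515625? YES
  n = 130: C(130, 6) = 5963412000; 5963412000 < 6103515625? YES
  n = 131: C(131, 6) = 6249655776; 6249655776 < 6103515625? NO
  n = 132: C(132, 6) = 6547258432; 6547258432 < 6103515625? NO
  n = 133: C(133, 6) = 6856577728; 6856577728 < 6103515625? NO
The largest n with C(n, 6) < 6103515625 is n = 130 (where E[X] = 47707296/48828125 ≈ 0.977045). Hence R_5(6) > 130, i.e. R_5(6) ≥ 131.

Largest n = 130; hence R_5(6) > 130.


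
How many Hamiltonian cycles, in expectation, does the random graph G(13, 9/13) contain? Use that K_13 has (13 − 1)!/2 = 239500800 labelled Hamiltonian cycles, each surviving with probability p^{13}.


K_13 has (13 − 1)!/2 = 239500800 labelled Hamiltonian cycles.
For each such Hamiltonian cycle H, let X_H = 1 if all 13 edges of H are present in G. Then P[X_H = 1] = p^{13} = (9/13)^{13} = 2541865828329/302875106592253.
Summing the indicators: E[X] = Σ_H E[X_H] = 239500800 · p^{13} = 239500800 · 2541865828329/302875106592253 = 608778899377458163200/302875106592253.
Numerically: E[X] ≈ 2.01e+06.

E[X] = 239500800 · (9/13)^{13} = 608778899377458163200/302875106592253 ≈ 2.01e+06.


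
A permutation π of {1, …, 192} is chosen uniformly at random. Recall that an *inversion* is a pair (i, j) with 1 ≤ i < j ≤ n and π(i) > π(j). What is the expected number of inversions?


Write X = Σ X_I over the C(192, 2) = 18336 pairs i < j, with X_I the indicator of one inversion.
There are 18336 indicators.
For each fixed pair i < j, the values π(i) and π(j) are two distinct elements of {1, …, 192} in uniformly random order; by symmetry P[π(i) > π(j)] = 1/2.
By linearity: E[X] = 18336 · (1/2) = C(192, 2) · (1/2) = 18336/2 = 9168 ≈ 9168.00000.

E[X] = 9168 = 9168.00000.


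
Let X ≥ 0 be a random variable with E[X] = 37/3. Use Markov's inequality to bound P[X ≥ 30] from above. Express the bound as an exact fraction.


μ = E[X] = 37/3, a = 30.
Markov: P[X ≥ 30] ≤ μ/a = (37/3)/30 = 37/90.
Numerically: ≈ 0.411111.
(Since a = 30 > μ = 12.333333, the bound 37/90 is < 1 and informative.)

P[X ≥ 30] ≤ 37/90 ≈ 0.411111.


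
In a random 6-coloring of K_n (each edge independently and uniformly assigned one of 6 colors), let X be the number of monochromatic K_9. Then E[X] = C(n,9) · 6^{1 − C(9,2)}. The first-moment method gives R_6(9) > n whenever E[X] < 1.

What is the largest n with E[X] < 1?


We need C(n, 9) · 6^{1 − 36} < 1, i.e. C(n, 9) < 6^{36 − 1} = 1719070799748422591028658176.
Check values of n near the boundary:
  n = 4402: C(4402, 9) = 1696419745356657449393393700; 1696419745356657449393393700 < 1719070799748422591028658176? YES
  n = 4403: C(4403, 9) = 1699894433046281918452233150; 1699894433046281918452233150 < 1719070799748422591028658176? YES
  n = 4404: C(4404, 9) = 1703375445537161676647015880; 1703375445537161676647015880 < 1719070799748422591028658176? YES
  n = 4405: C(4405, 9) = 1706862792900636302463627150; 1706862792900636302463627150 < 1719070799748422591028658176? YES
  n = 4406: C(4406, 9) = 1710356485221788389505285700; 1710356485221788389505285700 < 1719070799748422591028658176? YES
  n = 4407: C(4407, 9) = 1713856532599459170657070050; 1713856532599459170657070050 < 1719070799748422591028658176? YES
  n = 4408: C(4408, 9) = 1717362945146264156457459600; 1717362945146264156457459600 < 1719070799748422591028658176? YES
  n = 4409: C(4409, 9) = 1720875732988608787686577131; 1720875732988608787686577131 < 1719070799748422591028658176? NO
  n = 4410: C(4410, 9) = 1724394906266704102180823710; 1724394906266704102180823710 < 1719070799748422591028658176? NO
  n = 4411: C(4411, 9) = 1727920475134582415883601405; 1727920475134582415883601405 < 1719070799748422591028658176? NO
The largest n with C(n, 9) < 1719070799748422591028658176 is n = 4408 (where E[X] = 35778394690547169926197075/35813974994758803979763712 ≈ 0.99901). Hence R_6(9) > 4408, i.e. R_6(9) ≥ 4409.

Largest n = 4408; hence R_6(9) > 4408.


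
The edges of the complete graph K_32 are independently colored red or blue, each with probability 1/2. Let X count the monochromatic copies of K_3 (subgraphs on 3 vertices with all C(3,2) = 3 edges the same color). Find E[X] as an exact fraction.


Let X = Σ_S X_S over the C(32, 3) = 4960 subsets S of size 3, where X_S = 1 if the K_3 on S is monochromatic.
For a fixed S, the K_3 on S has C(3, 2) = 3 edges. P[all 3 edges red] = (1/2)^3, and likewise for blue, so P[monochromatic] = 2·(1/2)^3 = 2^{1 − 3} = 1/4.
Summing: E[X] = C(32, 3) · 2^{1 − 3} = 4960 · 1/4 = 1240.
Numerically: E[X] ≈ 1240.000.

E[X] = C(32,3)·2^(1−C(3,2)) = 1240 ≈ 1240.000.


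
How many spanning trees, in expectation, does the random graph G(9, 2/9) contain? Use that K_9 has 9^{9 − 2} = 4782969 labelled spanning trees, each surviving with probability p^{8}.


K_9 has 9^{9 − 2} = 4782969 labelled spanning trees.
For each such spanning tree H, let X_H = 1 if all 8 edges of H are present in G. Then P[X_H = 1] = p^{8} = (2/9)^{8} = 256/43046721.
Summing the indicators: E[X] = Σ_H E[X_H] = 4782969 · p^{8} = 4782969 · 256/43046721 = 256/9.
Numerically: E[X] ≈ 28.444.

E[X] = 4782969 · (2/9)^{8} = 256/9 ≈ 28.444.


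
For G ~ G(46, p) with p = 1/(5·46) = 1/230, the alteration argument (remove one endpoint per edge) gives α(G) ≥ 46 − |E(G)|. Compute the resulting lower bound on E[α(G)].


E[|E(G)|] = C(46, 2)·p = 1035 · (1/230) = 9/2.
E[α(G)] ≥ n − E[|E(G)|] = 46 − 9/2 = 83/2.
Numerically: ≈ 41.500.
(This is only a lower bound; the true E[α(G)] may be larger.)

E[α(G)] ≥ 83/2 ≈ 41.500.


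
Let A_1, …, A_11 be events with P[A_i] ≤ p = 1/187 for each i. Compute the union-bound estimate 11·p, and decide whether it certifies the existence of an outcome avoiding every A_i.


Union bound: P[∪_{i=1}^{11} A_i] ≤ Σ_i P[A_i] ≤ 11·p = 11·(1/187) = 1/17.
Numerically: 1/17 ≈ 0.0588.
Is 1/17 < 1? YES.
Since P[∪ A_i] ≤ 1/17 < 1, the complement has P[∩ A_i^c] ≥ 1 − 1/17 = 16/17 > 0, so some outcome avoids every A_i.

11·p = 1/17 ≈ 0.0588; existence CERTIFIED by the union bound.


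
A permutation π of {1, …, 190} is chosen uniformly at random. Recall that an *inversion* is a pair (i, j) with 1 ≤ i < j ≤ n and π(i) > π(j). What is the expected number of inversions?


Write X = Σ X_I over the C(190, 2) = 17955 pairs i < j, with X_I the indicator of one inversion.
There are 17955 indicators.
For each fixed pair i < j, the values π(i) and π(j) are two distinct elements of {1, …, 190} in uniformly random order; by symmetry P[π(i) > π(j)] = 1/2.
By linearity: E[X] = 17955 · (1/2) = C(190, 2) · (1/2) = 17955/2 = 17955/2 ≈ 8977.50000.

E[X] = 17955/2 = 8977.50000.


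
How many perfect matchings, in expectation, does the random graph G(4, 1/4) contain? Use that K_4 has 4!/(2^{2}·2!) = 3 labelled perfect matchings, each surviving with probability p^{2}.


K_4 has 4!/(2^{2}·2!) = 3 labelled perfect matchings.
For each such perfect matching H, let X_H = 1 if all 2 edges of H are present in G. Then P[X_H = 1] = p^{2} = (1/4)^{2} = 1/16.
By linearity: E[X] = Σ_H E[X_H] = 3 · p^{2} = 3 · 1/16 = 3/16.
Numerically: E[X] ≈ 0.188.

E[X] = 3 · (1/4)^{2} = 3/16 ≈ 0.188.


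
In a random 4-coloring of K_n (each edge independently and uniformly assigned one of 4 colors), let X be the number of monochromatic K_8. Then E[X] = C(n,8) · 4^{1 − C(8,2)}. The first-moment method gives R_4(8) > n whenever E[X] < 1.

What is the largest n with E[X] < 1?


We need C(n, 8) · 4^{1 − 28} < 1, i.e. C(n, 8) < 4^{28 − 1} = 18014398509481984.
Check values of n near the boundary:
  n = 407: C(407, 8) = 17424959239309050; 17424959239309050 < 18014398509481984? YES
  n = 408: C(408, 8) = 17773458424095231; 17773458424095231 < 18014398509481984? YES
  n = 409: C(409, 8) = 18128041135797879; 18128041135797879 < 18014398509481984? NO
  n = 410: C(410, 8) = 18488798173326195; 18488798173326195 < 18014398509481984? NO
  n = 411: C(411, 8) = 18855821462126715; 18855821462126715 < 18014398509481984? NO
The largest n with C(n, 8) < 18014398509481984 is n = 408 (where E[X] = 17773458424095231/18014398509481984 ≈ 0.98663). Hence R_4(8) > 408, i.e. R_4(8) ≥ 409.

Largest n = 408; hence R_4(8) > 408.


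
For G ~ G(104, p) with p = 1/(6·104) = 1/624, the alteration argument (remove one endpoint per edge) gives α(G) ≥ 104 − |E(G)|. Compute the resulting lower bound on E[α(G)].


E[|E(G)|] = C(104, 2)·p = 5356 · (1/624) = 103/12.
E[α(G)] ≥ n − E[|E(G)|] = 104 − 103/12 = 1145/12.
Numerically: ≈ 95.416667.
(This is only a lower bound; the true E[α(G)] may be larger.)

E[α(G)] ≥ 1145/12 ≈ 95.416667.


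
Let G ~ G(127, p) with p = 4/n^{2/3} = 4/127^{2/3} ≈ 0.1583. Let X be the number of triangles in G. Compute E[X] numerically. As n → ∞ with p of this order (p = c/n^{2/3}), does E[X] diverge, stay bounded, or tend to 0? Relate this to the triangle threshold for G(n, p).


Number of potential triangles: C(127, 3) = 333375.
Each occurs with probability p³ ≈ (0.1583)³ ≈ 3.968008e-03.
By linearity: E[X] = C(127, 3)·p³ ≈ 333375 · 3.968008e-03 ≈ 1322.8346.
Since α = 2/3 < 1, p = c/n^{2/3} ≫ 1/n is above the triangle threshold p ~ 1/n. Asymptotically E[X] ~ (c³/6)·n^{3(1−α)} = (4³/6)·n^{1} → ∞; triangles are abundant w.h.p.

E[X] ≈ 1322.8346; in regime p = Θ(1/n^{2/3}) E[X] diverges (above the triangle threshold p ~ 1/n).


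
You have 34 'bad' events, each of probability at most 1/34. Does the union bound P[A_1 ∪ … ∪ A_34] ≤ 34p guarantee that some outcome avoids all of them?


Union bound: P[∪_{i=1}^{34} A_i] ≤ Σ_i P[A_i] ≤ 34·p = 34·(1/34) = 1.
Numerically: 1 ≈ 1.0000.
Is 1 < 1? NO.
Since the bound 1 is ≥ 1, the union bound is uninformative here; it does NOT by itself certify existence.

34·p = 1 ≈ 1.0000; existence NOT certified by the union bound.


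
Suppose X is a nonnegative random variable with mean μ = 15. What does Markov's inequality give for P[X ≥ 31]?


μ = E[X] = 15, a = 31.
Markov: P[X ≥ 31] ≤ μ/a = (15)/31 = 15/31.
Numerically: ≈ 0.483871.
(Since a = 31 > μ = 15.000000, the bound 15/31 is < 1 and informative.)

P[X ≥ 31] ≤ 15/31 ≈ 0.483871.


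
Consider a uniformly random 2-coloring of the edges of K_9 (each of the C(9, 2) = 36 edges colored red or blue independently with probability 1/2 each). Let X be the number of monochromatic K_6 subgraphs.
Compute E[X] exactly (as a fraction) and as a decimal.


Let X = Σ_S X_S over the C(9, 6) = 84 subsets S of size 6, where X_S = 1 if the K_6 on S is monochromatic.
For a fixed S, the K_6 on S has C(6, 2) = 15 edges. P[all 15 edges red] = (1/2)^15, and likewise for blue, so P[monochromatic] = 2·(1/2)^15 = 2^{1 − 15} = 1/16384.
By linearity of expectation: E[X] = C(9, 6) · 2^{1 − 15} = 84 · 1/16384 = 21/4096.
Numerically: E[X] ≈ 0.00513.

E[X] = C(9,6)·2^(1−C(6,2)) = 21/4096 ≈ 0.00513.


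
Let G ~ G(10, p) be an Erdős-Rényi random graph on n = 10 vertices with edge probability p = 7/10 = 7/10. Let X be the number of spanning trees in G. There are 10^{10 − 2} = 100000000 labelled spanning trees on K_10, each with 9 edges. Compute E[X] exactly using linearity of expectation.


K_10 has 10^{10 − 2} = 100000000 labelled spanning trees.
For each such spanning tree H, let X_H = 1 if all 9 edges of H are present in G. Then P[X_H = 1] = p^{9} = (7/10)^{9} = 40353607/1000000000.
Summing the indicators: E[X] = Σ_H E[X_H] = 100000000 · p^{9} = 100000000 · 40353607/1000000000 = 40353607/10.
Numerically: E[X] ≈ 4.04e+06.

E[X] = 100000000 · (7/10)^{9} = 40353607/10 ≈ 4.04e+06.


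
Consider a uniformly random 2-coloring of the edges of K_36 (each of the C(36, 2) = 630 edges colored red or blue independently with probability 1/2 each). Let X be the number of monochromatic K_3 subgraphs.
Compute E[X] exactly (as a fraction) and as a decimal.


Let X = Σ_S X_S over the C(36, 3) = 7140 subsets S of size 3, where X_S = 1 if the K_3 on S is monochromatic.
For a fixed S, the K_3 on S has C(3, 2) = 3 edges. P[all 3 edges red] = (1/2)^3, and likewise for blue, so P[monochromatic] = 2·(1/2)^3 = 2^{1 − 3} = 1/4.
By linearity: E[X] = C(36, 3) · 2^{1 − 3} = 7140 · 1/4 = 1785.
Numerically: E[X] ≈ 1785.0000.

E[X] = C(36,3)·2^(1−C(3,2)) = 1785 ≈ 1785.0000.


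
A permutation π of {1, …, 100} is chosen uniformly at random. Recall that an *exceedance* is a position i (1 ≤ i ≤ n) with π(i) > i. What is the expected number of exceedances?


Write X = Σ_{i=1}^{100} X_i, where X_i = 1_{π(i) > i}.
For each fixed i, π(i) is uniform over {1, …, 100} (marginal of a uniform permutation), so P[π(i) > i] = (n − i)/n. Summing: Σ_{i=1}^{100} (n − i)/n = (0 + 1 + … + 99)/100 = 100(100 − 1)/(2·100) = (100 − 1)/2.
Hence E[X] = Σ_{i=1}^{100} (100 − i)/100 = 99/2 ≈ 49.500000.

E[X] = 99/2 = 49.500000.


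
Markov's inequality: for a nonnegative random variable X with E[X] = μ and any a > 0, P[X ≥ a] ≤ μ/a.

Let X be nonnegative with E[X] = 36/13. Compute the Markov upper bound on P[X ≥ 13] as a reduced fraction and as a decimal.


μ = E[X] = 36/13, a = 13.
Markov: P[X ≥ 13] ≤ μ/a = (36/13)/13 = 36/169.
Numerically: ≈ 0.21302.
(Since a = 13 > μ = 2.76923, the bound 36/169 is < 1 and informative.)

P[X ≥ 13] ≤ 36/169 ≈ 0.21302.


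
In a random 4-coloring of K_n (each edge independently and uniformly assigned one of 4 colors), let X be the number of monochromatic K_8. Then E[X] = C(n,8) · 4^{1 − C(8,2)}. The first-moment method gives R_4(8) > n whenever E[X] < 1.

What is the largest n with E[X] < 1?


We need C(n, 8) · 4^{1 − 28} < 1, i.e. C(n, 8) < 4^{28 − 1} = 18014398509481984.
Check values of n near the boundary:
  n = 405: C(405, 8) = 16745853821188050; 16745853821188050 < 18014398509481984? YES
  n = 406: C(406, 8) = 17082453897995850; 17082453897995850 < 18014398509481984? YES
  n = 407: C(407, 8) = 17424959239309050; 17424959239309050 < 18014398509481984? YES
  n = 408: C(408, 8) = 17773458424095231; 17773458424095231 < 18014398509481984? YES
  n = 409: C(409, 8) = 18128041135797879; 18128041135797879 < 18014398509481984? NO
The largest n with C(n, 8) < 18014398509481984 is n = 408 (where E[X] = 17773458424095231/18014398509481984 ≈ 0.9866). Hence R_4(8) > 408, i.e. R_4(8) ≥ 409.

Largest n = 408; hence R_4(8) > 408.


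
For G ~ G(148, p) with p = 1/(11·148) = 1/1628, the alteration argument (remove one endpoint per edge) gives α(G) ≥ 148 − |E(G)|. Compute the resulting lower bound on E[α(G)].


E[|E(G)|] = C(148, 2)·p = 10878 · (1/1628) = 147/22.
E[α(G)] ≥ n − E[|E(G)|] = 148 − 147/22 = 3109/22.
Numerically: ≈ 141.318182.
(This is only a lower bound; the true E[α(G)] may be larger.)

E[α(G)] ≥ 3109/22 ≈ 141.318182.


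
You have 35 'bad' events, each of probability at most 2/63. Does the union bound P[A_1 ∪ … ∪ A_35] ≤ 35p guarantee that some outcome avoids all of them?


Union bound: P[∪_{i=1}^{35} A_i] ≤ Σ_i P[A_i] ≤ 35·p = 35·(2/63) = 10/9.
Numerically: 10/9 ≈ 1.11111.
Is 10/9 < 1? NO.
Since the bound 10/9 is ≥ 1, the union bound is uninformative here; it does NOT by itself certify existence.

35·p = 10/9 ≈ 1.11111; existence NOT certified by the union bound.


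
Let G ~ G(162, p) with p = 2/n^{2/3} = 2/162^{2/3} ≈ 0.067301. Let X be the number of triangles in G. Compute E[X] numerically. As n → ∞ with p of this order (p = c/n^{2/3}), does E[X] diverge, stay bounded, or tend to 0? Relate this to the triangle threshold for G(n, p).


Number of potential triangles: C(162, 3) = 695520.
Each occurs with probability p³ ≈ (0.067301)³ ≈ 3.0483158e-04.
By linearity: E[X] = C(162, 3)·p³ ≈ 695520 · 3.0483158e-04 ≈ 212.01646.
Since α = 2/3 < 1, p = c/n^{2/3} ≫ 1/n is above the triangle threshold p ~ 1/n. Asymptotically E[X] ~ (c³/6)·n^{3(1−α)} = (2³/6)·n^{1} → ∞; triangles are abundant w.h.p.

E[X] ≈ 212.01646; in regime p = Θ(1/n^{2/3}) E[X] diverges (above the triangle threshold p ~ 1/n).


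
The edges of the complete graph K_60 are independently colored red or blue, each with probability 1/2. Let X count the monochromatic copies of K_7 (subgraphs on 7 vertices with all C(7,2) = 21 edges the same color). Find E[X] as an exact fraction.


Let X = Σ_S X_S over the C(60, 7) = 386206920 subsets S of size 7, where X_S = 1 if the K_7 on S is monochromatic.
For a fixed S, the K_7 on S has C(7, 2) = 21 edges. P[all 21 edges red] = (1/2)^21, and likewise for blue, so P[monochromatic] = 2·(1/2)^21 = 2^{1 − 21} = 1/1048576.
Summing: E[X] = C(60, 7) · 2^{1 − 21} = 386206920 · 1/1048576 = 48275865/131072.
Numerically: E[X] ≈ 368.3156.

E[X] = C(60,7)·2^(1−C(7,2)) = 48275865/131072 ≈ 368.3156.


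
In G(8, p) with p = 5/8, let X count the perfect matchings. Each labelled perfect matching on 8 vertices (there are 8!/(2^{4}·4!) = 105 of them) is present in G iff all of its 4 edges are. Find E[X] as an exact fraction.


K_8 has 8!/(2^{4}·4!) = 105 labelled perfect matchings.
For each such perfect matching H, let X_H = 1 if all 4 edges of H are present in G. Then P[X_H = 1] = p^{4} = (5/8)^{4} = 625/4096.
Summing the indicators: E[X] = Σ_H E[X_H] = 105 · p^{4} = 105 · 625/4096 = 65625/4096.
Numerically: E[X] ≈ 16.0217.

E[X] = 105 · (5/8)^{4} = 65625/4096 ≈ 16.0217.


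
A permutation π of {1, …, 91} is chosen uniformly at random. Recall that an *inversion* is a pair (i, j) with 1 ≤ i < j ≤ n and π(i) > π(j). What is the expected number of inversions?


Write X = Σ X_I over the C(91, 2) = 4095 pairs i < j, with X_I the indicator of one inversion.
There are 4095 indicators.
For each fixed pair i < j, the values π(i) and π(j) are two distinct elements of {1, …, 91} in uniformly random order; by symmetry P[π(i) > π(j)] = 1/2.
By linearity: E[X] = 4095 · (1/2) = C(91, 2) · (1/2) = 4095/2 = 4095/2 ≈ 2047.5000.

E[X] = 4095/2 = 2047.5000.


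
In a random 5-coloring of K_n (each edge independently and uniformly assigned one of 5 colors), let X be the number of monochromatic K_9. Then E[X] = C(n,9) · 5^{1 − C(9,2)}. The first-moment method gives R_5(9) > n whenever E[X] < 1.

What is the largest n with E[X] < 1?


We need C(n, 9) · 5^{1 − 36} < 1, i.e. C(n, 9) < 5^{36 − 1} = 2910383045673370361328125.
Check values of n near the boundary:
  n = 2169: C(2169, 9) = 2879753360044504243499683; 2879753360044504243499683 < 2910383045673370361328125? YES
  n = 2170: C(2170, 9) = 2891746779868845075610510; 2891746779868845075610510 < 2910383045673370361328125? YES
  n = 2171: C(2171, 9) = 2903784578674959601827205; 2903784578674959601827205 < 2910383045673370361328125? YES
  n = 2172: C(2172, 9) = 2915866900084148060642020; 2915866900084148060642020 < 2910383045673370361328125? NO
  n = 2173: C(2173, 9) = 2927993888115921319674265; 2927993888115921319674265 < 2910383045673370361328125? NO
  n = 2174: C(2174, 9) = 2940165687188920530702934; 2940165687188920530702934 < 2910383045673370361328125? NO
The largest n with C(n, 9) < 2910383045673370361328125 is n = 2171 (where E[X] = 580756915734991920365441/582076609134674072265625 ≈ 0.9977). Hence R_5(9) > 2171, i.e. R_5(9) ≥ 2172.

Largest n = 2171; hence R_5(9) > 2171.


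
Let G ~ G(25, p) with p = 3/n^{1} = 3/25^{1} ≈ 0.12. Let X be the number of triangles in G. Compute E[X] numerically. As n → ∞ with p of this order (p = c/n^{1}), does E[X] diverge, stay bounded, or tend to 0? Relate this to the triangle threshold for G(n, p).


Number of potential triangles: C(25, 3) = 2300.
Each occurs with probability p³ ≈ (0.12)³ ≈ 1.7280000e-03.
By linearity: E[X] = C(25, 3)·p³ ≈ 2300 · 1.7280000e-03 ≈ 3.97440.
Here α = 1, so p = 3/n is exactly at the triangle threshold p ~ 1/n. Asymptotically E[X] → c³/6 = 3³/6 = 9/2 ≈ 4.50000, a bounded constant. In this regime the triangle count is asymptotically Poisson(c³/6).

E[X] ≈ 3.97440; in regime p = Θ(1/n^{1}) E[X] stays bounded (at the triangle threshold p ~ 1/n).


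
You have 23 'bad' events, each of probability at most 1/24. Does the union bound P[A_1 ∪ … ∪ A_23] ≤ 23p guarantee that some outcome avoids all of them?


Union bound: P[∪_{i=1}^{23} A_i] ≤ Σ_i P[A_i] ≤ 23·p = 23·(1/24) = 23/24.
Numerically: 23/24 ≈ 0.9583.
Is 23/24 < 1? YES.
Since P[∪ A_i] ≤ 23/24 < 1, the complement has P[∩ A_i^c] ≥ 1 − 23/24 = 1/24 > 0, so some outcome avoids every A_i.

23·p = 23/24 ≈ 0.9583; existence CERTIFIED by the union bound.


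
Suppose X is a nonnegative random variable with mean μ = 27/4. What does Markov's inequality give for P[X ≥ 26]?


μ = E[X] = 27/4, a = 26.
Markov: P[X ≥ 26] ≤ μ/a = (27/4)/26 = 27/104.
Numerically: ≈ 0.2596.
(Since a = 26 > μ = 6.7500, the bound 27/104 is < 1 and informative.)

P[X ≥ 26] ≤ 27/104 ≈ 0.2596.


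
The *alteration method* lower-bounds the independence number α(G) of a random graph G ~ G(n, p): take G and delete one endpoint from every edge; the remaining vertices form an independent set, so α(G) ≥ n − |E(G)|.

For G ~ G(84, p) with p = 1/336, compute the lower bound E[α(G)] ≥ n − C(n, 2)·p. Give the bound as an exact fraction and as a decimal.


E[|E(G)|] = C(84, 2)·p = 3486 · (1/336) = 83/8.
E[α(G)] ≥ n − E[|E(G)|] = 84 − 83/8 = 589/8.
Numerically: ≈ 73.62500.
(This is only a lower bound; the true E[α(G)] may be larger.)

E[α(G)] ≥ 589/8 ≈ 73.62500.


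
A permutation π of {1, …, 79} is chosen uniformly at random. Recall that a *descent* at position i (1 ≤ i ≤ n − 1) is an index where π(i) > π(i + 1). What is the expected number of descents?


Write X = Σ X_I over i = 1, …, 78, with X_I the indicator of one descent.
There are 78 indicators.
For each fixed i, the pair (π(i), π(i+1)) is a uniformly random ordered pair of distinct values from {1, …, 79}; by symmetry P[π(i) > π(i+1)] = 1/2.
By linearity: E[X] = 78 · (1/2) = (79 − 1) · (1/2) = 39 ≈ 39.000.

E[X] = 39 = 39.000.


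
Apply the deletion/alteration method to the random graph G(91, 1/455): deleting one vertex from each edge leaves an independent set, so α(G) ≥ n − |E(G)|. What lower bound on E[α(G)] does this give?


E[|E(G)|] = C(91, 2)·p = 4095 · (1/455) = 9.
E[α(G)] ≥ n − E[|E(G)|] = 91 − 9 = 82.
Numerically: ≈ 82.000.
(This is only a lower bound; the true E[α(G)] may be larger.)

E[α(G)] ≥ 82 ≈ 82.000.


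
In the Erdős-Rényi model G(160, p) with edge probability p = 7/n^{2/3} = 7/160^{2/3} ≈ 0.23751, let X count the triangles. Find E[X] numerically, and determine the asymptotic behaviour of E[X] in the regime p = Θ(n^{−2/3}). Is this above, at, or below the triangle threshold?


Number of potential triangles: C(160, 3) = 669920.
Each occurs with probability p³ ≈ (0.23751)³ ≈ 1.3398438e-02.
By linearity: E[X] = C(160, 3)·p³ ≈ 669920 · 1.3398438e-02 ≈ 8975.88125.
Since α = 2/3 < 1, p = c/n^{2/3} ≫ 1/n is above the triangle threshold p ~ 1/n. Asymptotically E[X] ~ (c³/6)·n^{3(1−α)} = (7³/6)·n^{1} → ∞; triangles are abundant w.h.p.

E[X] ≈ 8975.88125; in regime p = Θ(1/n^{2/3}) E[X] diverges (above the triangle threshold p ~ 1/n).


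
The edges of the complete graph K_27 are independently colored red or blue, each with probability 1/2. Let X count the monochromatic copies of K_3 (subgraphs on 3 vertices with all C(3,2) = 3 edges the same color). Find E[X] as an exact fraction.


Let X = Σ_S X_S over the C(27, 3) = 2925 subsets S of size 3, where X_S = 1 if the K_3 on S is monochromatic.
For a fixed S, the K_3 on S has C(3, 2) = 3 edges. P[all 3 edges red] = (1/2)^3, and likewise for blue, so P[monochromatic] = 2·(1/2)^3 = 2^{1 − 3} = 1/4.
By linearity: E[X] = C(27, 3) · 2^{1 − 3} = 2925 · 1/4 = 2925/4.
Numerically: E[X] ≈ 731.250000.

E[X] = C(27,3)·2^(1−C(3,2)) = 2925/4 ≈ 731.250000.


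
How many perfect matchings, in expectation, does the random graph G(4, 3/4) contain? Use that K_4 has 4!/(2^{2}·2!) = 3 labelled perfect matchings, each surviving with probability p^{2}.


K_4 has 4!/(2^{2}·2!) = 3 labelled perfect matchings.
For each such perfect matching H, let X_H = 1 if all 2 edges of H are present in G. Then P[X_H = 1] = p^{2} = (3/4)^{2} = 9/16.
Summing the indicators: E[X] = Σ_H E[X_H] = 3 · p^{2} = 3 · 9/16 = 27/16.
Numerically: E[X] ≈ 1.688.

E[X] = 3 · (3/4)^{2} = 27/16 ≈ 1.688.


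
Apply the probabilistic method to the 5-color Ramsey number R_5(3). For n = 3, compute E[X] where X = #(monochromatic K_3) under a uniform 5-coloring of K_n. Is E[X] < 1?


E[X] = C(3, 3) · 5^{1 − 3} = 1 · 5^{−2} = 1/25.
As a reduced fraction: E[X] = 1/25 ≈ 0.0400000.
Is E[X] < 1? YES.
Since E[X] < 1, there exists a 5-coloring of K_{3} with no monochromatic K_3; hence R_5(3) > 3.

E[X] = 1/25 ≈ 0.0400000; E[X] < 1, so R_5(3) > 3.


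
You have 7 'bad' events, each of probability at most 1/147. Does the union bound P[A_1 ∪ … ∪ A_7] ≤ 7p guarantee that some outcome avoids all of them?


Union bound: P[∪_{i=1}^{7} A_i] ≤ Σ_i P[A_i] ≤ 7·p = 7·(1/147) = 1/21.
Numerically: 1/21 ≈ 0.0476190.
Is 1/21 < 1? YES.
Since P[∪ A_i] ≤ 1/21 < 1, the complement has P[∩ A_i^c] ≥ 1 − 1/21 = 20/21 > 0, so some outcome avoids every A_i.

7·p = 1/21 ≈ 0.0476190; existence CERTIFIED by the union bound.


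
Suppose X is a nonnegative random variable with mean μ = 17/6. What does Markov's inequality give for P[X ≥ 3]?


μ = E[X] = 17/6, a = 3.
Markov: P[X ≥ 3] ≤ μ/a = (17/6)/3 = 17/18.
Numerically: ≈ 0.944444.
(Since a = 3 > μ = 2.833333, the bound 17/18 is < 1 and informative.)

P[X ≥ 3] ≤ 17/18 ≈ 0.944444.


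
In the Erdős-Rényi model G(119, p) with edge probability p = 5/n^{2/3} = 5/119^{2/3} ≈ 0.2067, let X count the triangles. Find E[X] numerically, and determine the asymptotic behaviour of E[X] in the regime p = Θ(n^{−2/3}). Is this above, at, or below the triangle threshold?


Number of potential triangles: C(119, 3) = 273819.
Each occurs with probability p³ ≈ (0.2067)³ ≈ 8.827060e-03.
By linearity: E[X] = C(119, 3)·p³ ≈ 273819 · 8.827060e-03 ≈ 2417.0168.
Since α = 2/3 < 1, p = c/n^{2/3} ≫ 1/n is above the triangle threshold p ~ 1/n. Asymptotically E[X] ~ (c³/6)·n^{3(1−α)} = (5³/6)·n^{1} → ∞; triangles are abundant w.h.p.

E[X] ≈ 2417.0168; in regime p = Θ(1/n^{2/3}) E[X] diverges (above the triangle threshold p ~ 1/n).


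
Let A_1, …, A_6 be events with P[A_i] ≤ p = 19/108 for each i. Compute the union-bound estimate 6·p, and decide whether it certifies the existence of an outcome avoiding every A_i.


Union bound: P[∪_{i=1}^{6} A_i] ≤ Σ_i P[A_i] ≤ 6·p = 6·(19/108) = 19/18.
Numerically: 19/18 ≈ 1.0555556.
Is 19/18 < 1? NO.
Since the bound 19/18 is ≥ 1, the union bound is uninformative here; it does NOT by itself certify existence.

6·p = 19/18 ≈ 1.0555556; existence NOT certified by the union bound.


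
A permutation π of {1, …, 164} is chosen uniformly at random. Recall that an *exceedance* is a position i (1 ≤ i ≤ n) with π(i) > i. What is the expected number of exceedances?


Write X = Σ_{i=1}^{164} X_i, where X_i = 1_{π(i) > i}.
For each fixed i, π(i) is uniform over {1, …, 164} (marginal of a uniform permutation), so P[π(i) > i] = (n − i)/n. Summing: Σ_{i=1}^{164} (n − i)/n = (0 + 1 + … + 163)/164 = 164(164 − 1)/(2·164) = (164 − 1)/2.
Hence E[X] = Σ_{i=1}^{164} (164 − i)/164 = 163/2 ≈ 81.500.

E[X] = 163/2 = 81.500.


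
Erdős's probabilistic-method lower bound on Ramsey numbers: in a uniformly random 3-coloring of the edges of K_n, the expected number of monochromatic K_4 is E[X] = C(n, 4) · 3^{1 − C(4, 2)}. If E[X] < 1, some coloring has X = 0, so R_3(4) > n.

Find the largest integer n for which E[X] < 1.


We need C(n, 4) · 3^{1 − 6} < 1, i.e. C(n, 4) < 3^{6 − 1} = 243.
Check values of n near the boundary:
  n = 9: C(9, 4) = 126; 126 < 243? YES
  n = 10: C(10, 4) = 210; 210 < 243? YES
  n = 11: C(11, 4) = 330; 330 < 243? NO
  n = 12: C(12, 4) = 495; 495 < 243? NO
The largest n with C(n, 4) < 243 is n = 10 (where E[X] = 70/81 ≈ 0.8641975). Hence R_3(4) > 10, i.e. R_3(4) ≥ 11.

Largest n = 10; hence R_3(4) > 10.


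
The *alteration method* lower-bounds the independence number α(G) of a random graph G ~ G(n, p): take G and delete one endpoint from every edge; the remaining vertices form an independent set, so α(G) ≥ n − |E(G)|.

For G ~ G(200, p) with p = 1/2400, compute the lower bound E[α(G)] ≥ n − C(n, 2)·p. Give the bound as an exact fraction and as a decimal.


E[|E(G)|] = C(200, 2)·p = 19900 · (1/2400) = 199/24.
E[α(G)] ≥ n − E[|E(G)|] = 200 − 199/24 = 4601/24.
Numerically: ≈ 191.708333.
(This is only a lower bound; the true E[α(G)] may be larger.)

E[α(G)] ≥ 4601/24 ≈ 191.708333.


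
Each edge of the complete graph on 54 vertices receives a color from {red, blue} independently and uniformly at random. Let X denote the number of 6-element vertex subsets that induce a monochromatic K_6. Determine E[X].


Let X = Σ_S X_S over the C(54, 6) = 25827165 subsets S of size 6, where X_S = 1 if the K_6 on S is monochromatic.
For a fixed S, the K_6 on S has C(6, 2) = 15 edges. P[all 15 edges red] = (1/2)^15, and likewise for blue, so P[monochromatic] = 2·(1/2)^15 = 2^{1 − 15} = 1/16384.
By linearity: E[X] = C(54, 6) · 2^{1 − 15} = 25827165 · 1/16384 = 25827165/16384.
Numerically: E[X] ≈ 1576.36505.

E[X] = C(54,6)·2^(1−C(6,2)) = 25827165/16384 ≈ 1576.36505.


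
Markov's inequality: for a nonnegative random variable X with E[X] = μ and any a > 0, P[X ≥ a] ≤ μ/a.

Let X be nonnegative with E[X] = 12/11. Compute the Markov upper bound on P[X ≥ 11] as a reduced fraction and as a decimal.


μ = E[X] = 12/11, a = 11.
Markov: P[X ≥ 11] ≤ μ/a = (12/11)/11 = 12/121.
Numerically: ≈ 0.09917.
(Since a = 11 > μ = 1.09091, the bound 12/121 is < 1 and informative.)

P[X ≥ 11] ≤ 12/121 ≈ 0.09917.


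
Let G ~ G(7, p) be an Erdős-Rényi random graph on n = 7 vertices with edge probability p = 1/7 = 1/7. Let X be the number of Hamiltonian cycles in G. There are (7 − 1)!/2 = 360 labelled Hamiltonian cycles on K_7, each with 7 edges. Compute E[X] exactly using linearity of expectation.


K_7 has (7 − 1)!/2 = 360 labelled Hamiltonian cycles.
For each such Hamiltonian cycle H, let X_H = 1 if all 7 edges of H are present in G. Then P[X_H = 1] = p^{7} = (1/7)^{7} = 1/823543.
By linearity of expectation: E[X] = Σ_H E[X_H] = 360 · p^{7} = 360 · 1/823543 = 360/823543.
Numerically: E[X] ≈ 0.000437136.

E[X] = 360 · (1/7)^{7} = 360/823543 ≈ 0.000437136.


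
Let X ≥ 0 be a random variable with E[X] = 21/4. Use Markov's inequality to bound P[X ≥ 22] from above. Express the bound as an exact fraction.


μ = E[X] = 21/4, a = 22.
Markov: P[X ≥ 22] ≤ μ/a = (21/4)/22 = 21/88.
Numerically: ≈ 0.2386.
(Since a = 22 > μ = 5.2500, the bound 21/88 is < 1 and informative.)

P[X ≥ 22] ≤ 21/88 ≈ 0.2386.


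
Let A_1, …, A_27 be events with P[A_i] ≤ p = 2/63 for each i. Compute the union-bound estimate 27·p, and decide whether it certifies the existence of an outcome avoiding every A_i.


Union bound: P[∪_{i=1}^{27} A_i] ≤ Σ_i P[A_i] ≤ 27·p = 27·(2/63) = 6/7.
Numerically: 6/7 ≈ 0.8571429.
Is 6/7 < 1? YES.
Since P[∪ A_i] ≤ 6/7 < 1, the complement has P[∩ A_i^c] ≥ 1 − 6/7 = 1/7 > 0, so some outcome avoids every A_i.

27·p = 6/7 ≈ 0.8571429; existence CERTIFIED by the union bound.


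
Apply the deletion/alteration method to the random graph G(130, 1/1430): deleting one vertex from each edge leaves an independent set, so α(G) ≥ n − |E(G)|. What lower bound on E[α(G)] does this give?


E[|E(G)|] = C(130, 2)·p = 8385 · (1/1430) = 129/22.
E[α(G)] ≥ n − E[|E(G)|] = 130 − 129/22 = 2731/22.
Numerically: ≈ 124.136.
(This is only a lower bound; the true E[α(G)] may be larger.)

E[α(G)] ≥ 2731/22 ≈ 124.136.


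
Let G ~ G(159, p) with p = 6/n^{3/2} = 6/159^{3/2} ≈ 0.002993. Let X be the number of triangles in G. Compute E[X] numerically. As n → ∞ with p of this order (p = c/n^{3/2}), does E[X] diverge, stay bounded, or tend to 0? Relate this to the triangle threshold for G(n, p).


Number of potential triangles: C(159, 3) = 657359.
Each occurs with probability p³ ≈ (0.002993)³ ≈ 2.680197e-08.
By linearity: E[X] = C(159, 3)·p³ ≈ 657359 · 2.680197e-08 ≈ 0.0176.
Since α = 3/2 > 1, p = c/n^{3/2} = o(1/n) is below the triangle threshold p ~ 1/n. Asymptotically E[X] ~ (c³/6)·n^{3(1−α)} = (6³/6)·n^{-1.5} → 0, so by Markov's inequality G has no triangles w.h.p.

E[X] ≈ 0.0176; in regime p = Θ(1/n^{3/2}) E[X] tends to 0 (below the triangle threshold p ~ 1/n).


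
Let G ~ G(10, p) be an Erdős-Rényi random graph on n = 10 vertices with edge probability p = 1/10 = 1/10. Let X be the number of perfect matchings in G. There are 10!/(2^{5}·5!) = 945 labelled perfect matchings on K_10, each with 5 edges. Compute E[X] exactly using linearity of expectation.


K_10 has 10!/(2^{5}·5!) = 945 labelled perfect matchings.
For each such perfect matching H, let X_H = 1 if all 5 edges of H are present in G. Then P[X_H = 1] = p^{5} = (1/10)^{5} = 1/100000.
Summing the indicators: E[X] = Σ_H E[X_H] = 945 · p^{5} = 945 · 1/100000 = 189/20000.
Numerically: E[X] ≈ 0.00945.

E[X] = 945 · (1/10)^{5} = 189/20000 ≈ 0.00945.


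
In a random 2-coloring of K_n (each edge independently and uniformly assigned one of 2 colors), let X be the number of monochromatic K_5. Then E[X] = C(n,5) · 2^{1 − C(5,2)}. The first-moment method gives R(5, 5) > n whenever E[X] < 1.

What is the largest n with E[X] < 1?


We need C(n, 5) · 2^{1 − 10} < 1, i.e. C(n, 5) < 2^{10 − 1} = 512.
Check values of n near the boundary:
  n = 8: C(8, 5) = 56; 56 < 512? YES
  n = 9: C(9, 5) = 126; 126 < 512? YES
  n = 10: C(10, 5) = 252; 252 < 512? YES
  n = 11: C(11, 5) = 462; 462 < 512? YES
  n = 12: C(12, 5) = 792; 792 < 512? NO
The largest n with C(n, 5) < 512 is n = 11 (where E[X] = 231/256 ≈ 0.9023438). Hence R(5, 5) > 11, i.e. R(5, 5) ≥ 12.

Largest n = 11; hence R(5, 5) > 11.


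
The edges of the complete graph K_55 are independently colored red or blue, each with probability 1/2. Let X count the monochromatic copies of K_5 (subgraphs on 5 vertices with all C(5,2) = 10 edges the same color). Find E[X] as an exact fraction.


Let X = Σ_S X_S over the C(55, 5) = 3478761 subsets S of size 5, where X_S = 1 if the K_5 on S is monochromatic.
For a fixed S, the K_5 on S has C(5, 2) = 10 edges. P[all 10 edges red] = (1/2)^10, and likewise for blue, so P[monochromatic] = 2·(1/2)^10 = 2^{1 − 10} = 1/512.
By linearity: E[X] = C(55, 5) · 2^{1 − 10} = 3478761 · 1/512 = 3478761/512.
Numerically: E[X] ≈ 6794.4551.

E[X] = C(55,5)·2^(1−C(5,2)) = 3478761/512 ≈ 6794.4551.


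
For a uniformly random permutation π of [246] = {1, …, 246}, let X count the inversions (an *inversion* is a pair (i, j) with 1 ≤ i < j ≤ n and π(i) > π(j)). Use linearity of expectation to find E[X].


Write X = Σ X_I over the C(246, 2) = 30135 pairs i < j, with X_I the indicator of one inversion.
There are 30135 indicators.
For each fixed pair i < j, the values π(i) and π(j) are two distinct elements of {1, …, 246} in uniformly random order; by symmetry P[π(i) > π(j)] = 1/2.
By linearity: E[X] = 30135 · (1/2) = C(246, 2) · (1/2) = 30135/2 = 30135/2 ≈ 15067.500.

E[X] = 30135/2 = 15067.500.
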